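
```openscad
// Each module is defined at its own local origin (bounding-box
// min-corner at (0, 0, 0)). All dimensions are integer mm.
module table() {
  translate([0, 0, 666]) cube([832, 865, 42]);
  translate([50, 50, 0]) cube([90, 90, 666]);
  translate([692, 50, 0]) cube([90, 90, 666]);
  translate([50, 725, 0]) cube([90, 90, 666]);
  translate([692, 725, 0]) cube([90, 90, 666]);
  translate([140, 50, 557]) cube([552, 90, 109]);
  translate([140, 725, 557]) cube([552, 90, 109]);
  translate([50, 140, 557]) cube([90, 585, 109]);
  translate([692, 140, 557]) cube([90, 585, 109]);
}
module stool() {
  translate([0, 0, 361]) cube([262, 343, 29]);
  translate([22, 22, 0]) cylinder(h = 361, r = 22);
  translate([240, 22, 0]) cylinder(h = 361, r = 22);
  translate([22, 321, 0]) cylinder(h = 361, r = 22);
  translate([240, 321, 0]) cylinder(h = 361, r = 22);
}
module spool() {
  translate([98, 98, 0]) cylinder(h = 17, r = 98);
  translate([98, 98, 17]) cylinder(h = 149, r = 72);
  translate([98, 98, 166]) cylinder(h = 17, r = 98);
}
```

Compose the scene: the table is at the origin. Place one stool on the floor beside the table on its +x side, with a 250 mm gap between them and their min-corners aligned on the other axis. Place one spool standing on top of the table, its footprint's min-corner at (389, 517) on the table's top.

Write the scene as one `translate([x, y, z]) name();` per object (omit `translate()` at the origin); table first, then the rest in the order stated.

table();
translate([1082, 0, 0]) stool();
translate([389, 517, 708]) spool();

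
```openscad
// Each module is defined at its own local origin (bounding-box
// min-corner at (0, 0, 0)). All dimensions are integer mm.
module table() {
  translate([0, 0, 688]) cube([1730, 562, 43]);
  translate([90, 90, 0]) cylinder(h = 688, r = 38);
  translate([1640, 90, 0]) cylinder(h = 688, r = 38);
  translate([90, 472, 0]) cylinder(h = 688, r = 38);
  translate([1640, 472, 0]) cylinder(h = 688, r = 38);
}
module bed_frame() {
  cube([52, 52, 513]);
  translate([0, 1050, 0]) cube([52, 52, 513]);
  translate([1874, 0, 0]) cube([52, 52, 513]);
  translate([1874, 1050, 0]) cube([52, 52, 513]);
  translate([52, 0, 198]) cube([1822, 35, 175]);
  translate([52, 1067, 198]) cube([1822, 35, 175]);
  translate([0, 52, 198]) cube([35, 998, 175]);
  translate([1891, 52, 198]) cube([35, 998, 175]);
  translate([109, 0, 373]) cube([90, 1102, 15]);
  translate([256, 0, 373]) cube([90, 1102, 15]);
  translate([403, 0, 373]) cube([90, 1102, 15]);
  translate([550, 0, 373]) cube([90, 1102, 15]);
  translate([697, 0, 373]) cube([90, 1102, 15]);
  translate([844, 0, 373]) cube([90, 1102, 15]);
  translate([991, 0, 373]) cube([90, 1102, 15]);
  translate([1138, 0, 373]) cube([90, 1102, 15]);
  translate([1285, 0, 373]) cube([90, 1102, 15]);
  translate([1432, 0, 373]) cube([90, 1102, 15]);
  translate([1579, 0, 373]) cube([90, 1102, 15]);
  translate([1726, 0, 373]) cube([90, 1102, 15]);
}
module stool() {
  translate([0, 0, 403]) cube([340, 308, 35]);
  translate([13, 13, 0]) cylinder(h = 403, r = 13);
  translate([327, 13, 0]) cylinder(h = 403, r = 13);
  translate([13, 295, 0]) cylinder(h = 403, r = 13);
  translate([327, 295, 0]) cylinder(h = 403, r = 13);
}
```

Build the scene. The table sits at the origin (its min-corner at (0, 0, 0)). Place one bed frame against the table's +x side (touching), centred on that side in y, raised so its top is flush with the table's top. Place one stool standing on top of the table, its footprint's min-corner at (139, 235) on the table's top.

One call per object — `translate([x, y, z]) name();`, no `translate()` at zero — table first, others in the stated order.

table();
translate([1730, -270, 218]) bed_frame();
translate([139, 235, 731]) stool();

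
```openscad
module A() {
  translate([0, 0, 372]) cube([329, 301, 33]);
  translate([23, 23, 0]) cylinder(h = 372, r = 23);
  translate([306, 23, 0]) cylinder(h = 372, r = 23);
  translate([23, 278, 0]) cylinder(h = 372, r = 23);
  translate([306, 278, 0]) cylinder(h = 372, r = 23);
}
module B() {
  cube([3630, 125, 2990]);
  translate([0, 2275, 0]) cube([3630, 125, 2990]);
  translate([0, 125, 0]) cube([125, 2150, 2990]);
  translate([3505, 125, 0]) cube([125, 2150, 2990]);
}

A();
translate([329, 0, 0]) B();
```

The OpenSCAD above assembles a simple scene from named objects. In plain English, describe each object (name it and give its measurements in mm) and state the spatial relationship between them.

A is a four-legged stool. The seat is 329×301 mm, 33 mm thick, top at z = 405 mm. It stands on four round legs, each 46 mm in diameter, from z = 0 to the seat underside, each leg's axis is inset half a diameter from the nearest pair of seat edges (so the leg's bounding box is flush with the corner).

B is the wall frame of a small rectangular building: four walls, each 2990 mm tall and 125 mm thick, enclosing a footprint 3630 mm (x) by 2400 mm (y) outside-to-outside, with no floor or roof. The front and back walls (the −y and +y sides) span the full width; the two side walls fit between them.

The house frame is against the stool's +x side, with their −y faces flush.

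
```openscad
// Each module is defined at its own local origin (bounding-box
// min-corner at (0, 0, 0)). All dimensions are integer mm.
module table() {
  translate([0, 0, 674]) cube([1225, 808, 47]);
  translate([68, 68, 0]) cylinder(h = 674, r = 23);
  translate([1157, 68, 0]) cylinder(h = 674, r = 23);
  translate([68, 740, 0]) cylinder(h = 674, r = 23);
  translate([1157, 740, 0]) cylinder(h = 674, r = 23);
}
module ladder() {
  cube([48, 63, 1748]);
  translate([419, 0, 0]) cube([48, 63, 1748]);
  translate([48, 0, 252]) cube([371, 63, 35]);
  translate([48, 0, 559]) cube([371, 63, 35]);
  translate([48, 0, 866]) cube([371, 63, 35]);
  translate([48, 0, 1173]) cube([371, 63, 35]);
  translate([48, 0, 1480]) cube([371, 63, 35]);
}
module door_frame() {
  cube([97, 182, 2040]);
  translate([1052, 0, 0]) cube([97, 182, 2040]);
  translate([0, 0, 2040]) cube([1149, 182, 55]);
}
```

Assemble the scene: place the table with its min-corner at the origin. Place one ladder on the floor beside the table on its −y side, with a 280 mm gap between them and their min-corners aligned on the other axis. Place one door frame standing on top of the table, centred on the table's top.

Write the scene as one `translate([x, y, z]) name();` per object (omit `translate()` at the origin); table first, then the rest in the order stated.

table();
translate([0, -343, 0]) ladder();
translate([38, 313, 721]) door_frame();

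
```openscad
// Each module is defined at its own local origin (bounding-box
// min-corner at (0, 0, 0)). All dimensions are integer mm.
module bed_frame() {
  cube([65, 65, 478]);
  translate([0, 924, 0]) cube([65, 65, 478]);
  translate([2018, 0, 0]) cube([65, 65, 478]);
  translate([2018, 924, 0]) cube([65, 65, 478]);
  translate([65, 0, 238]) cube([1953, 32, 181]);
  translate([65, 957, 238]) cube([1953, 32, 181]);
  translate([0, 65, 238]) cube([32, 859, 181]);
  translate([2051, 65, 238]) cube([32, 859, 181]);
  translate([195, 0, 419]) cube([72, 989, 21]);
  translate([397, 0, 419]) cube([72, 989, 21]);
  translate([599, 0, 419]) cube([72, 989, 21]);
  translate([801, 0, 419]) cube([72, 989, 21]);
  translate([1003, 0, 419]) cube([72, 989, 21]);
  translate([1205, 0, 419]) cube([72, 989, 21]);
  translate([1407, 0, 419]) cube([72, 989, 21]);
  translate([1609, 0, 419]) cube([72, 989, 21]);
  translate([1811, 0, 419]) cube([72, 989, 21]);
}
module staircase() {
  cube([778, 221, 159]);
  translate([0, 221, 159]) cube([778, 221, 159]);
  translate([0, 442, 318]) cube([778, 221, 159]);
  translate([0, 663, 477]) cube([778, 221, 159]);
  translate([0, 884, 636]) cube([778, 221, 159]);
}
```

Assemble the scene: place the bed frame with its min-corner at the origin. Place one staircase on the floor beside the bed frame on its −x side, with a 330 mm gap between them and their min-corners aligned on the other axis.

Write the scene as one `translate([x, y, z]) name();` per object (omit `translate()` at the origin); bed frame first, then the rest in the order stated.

bed_frame();
translate([-1108, 0, 0]) staircase();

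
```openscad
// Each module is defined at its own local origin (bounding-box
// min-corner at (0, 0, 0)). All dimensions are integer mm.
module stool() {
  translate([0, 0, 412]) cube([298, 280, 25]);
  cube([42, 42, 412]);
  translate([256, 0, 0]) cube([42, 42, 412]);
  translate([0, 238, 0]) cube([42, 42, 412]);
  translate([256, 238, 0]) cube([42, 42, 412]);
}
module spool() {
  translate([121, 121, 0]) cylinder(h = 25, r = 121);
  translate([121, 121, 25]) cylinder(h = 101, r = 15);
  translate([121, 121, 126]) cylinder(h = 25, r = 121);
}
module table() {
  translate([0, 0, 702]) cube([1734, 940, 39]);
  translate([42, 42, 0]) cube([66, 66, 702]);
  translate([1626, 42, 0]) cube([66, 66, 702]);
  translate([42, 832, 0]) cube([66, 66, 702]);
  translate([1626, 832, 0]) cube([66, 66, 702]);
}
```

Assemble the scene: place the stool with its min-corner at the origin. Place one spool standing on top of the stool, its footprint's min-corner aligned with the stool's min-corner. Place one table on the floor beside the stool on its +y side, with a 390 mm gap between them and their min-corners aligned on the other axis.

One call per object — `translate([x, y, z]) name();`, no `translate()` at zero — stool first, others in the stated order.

stool();
translate([0, 0, 437]) spool();
translate([0, 670, 0]) table();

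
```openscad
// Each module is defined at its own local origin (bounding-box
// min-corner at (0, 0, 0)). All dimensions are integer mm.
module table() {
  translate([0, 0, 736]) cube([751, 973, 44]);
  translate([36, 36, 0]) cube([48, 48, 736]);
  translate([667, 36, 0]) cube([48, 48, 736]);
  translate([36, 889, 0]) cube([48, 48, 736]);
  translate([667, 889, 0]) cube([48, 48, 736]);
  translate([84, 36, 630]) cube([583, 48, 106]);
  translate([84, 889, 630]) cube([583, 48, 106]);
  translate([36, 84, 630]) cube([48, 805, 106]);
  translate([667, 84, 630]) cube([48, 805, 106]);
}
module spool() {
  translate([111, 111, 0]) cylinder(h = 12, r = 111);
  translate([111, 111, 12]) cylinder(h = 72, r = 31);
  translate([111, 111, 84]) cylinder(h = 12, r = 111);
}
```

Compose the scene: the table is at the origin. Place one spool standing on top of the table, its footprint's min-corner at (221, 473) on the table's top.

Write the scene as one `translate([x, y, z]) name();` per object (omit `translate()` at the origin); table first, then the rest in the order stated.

table();
translate([221, 473, 780]) spool();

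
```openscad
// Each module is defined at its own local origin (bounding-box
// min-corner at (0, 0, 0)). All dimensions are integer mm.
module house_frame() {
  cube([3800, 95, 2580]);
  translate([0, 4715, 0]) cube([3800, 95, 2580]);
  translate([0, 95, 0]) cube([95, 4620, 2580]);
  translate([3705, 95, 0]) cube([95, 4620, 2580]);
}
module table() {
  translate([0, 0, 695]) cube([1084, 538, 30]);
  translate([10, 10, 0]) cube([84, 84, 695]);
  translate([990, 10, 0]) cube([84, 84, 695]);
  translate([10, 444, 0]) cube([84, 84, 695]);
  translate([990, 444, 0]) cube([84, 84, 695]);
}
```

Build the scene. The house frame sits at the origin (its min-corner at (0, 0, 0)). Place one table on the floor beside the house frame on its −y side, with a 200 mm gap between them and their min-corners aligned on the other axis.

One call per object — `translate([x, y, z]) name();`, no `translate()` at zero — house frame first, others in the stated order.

house_frame();
translate([0, -738, 0]) table();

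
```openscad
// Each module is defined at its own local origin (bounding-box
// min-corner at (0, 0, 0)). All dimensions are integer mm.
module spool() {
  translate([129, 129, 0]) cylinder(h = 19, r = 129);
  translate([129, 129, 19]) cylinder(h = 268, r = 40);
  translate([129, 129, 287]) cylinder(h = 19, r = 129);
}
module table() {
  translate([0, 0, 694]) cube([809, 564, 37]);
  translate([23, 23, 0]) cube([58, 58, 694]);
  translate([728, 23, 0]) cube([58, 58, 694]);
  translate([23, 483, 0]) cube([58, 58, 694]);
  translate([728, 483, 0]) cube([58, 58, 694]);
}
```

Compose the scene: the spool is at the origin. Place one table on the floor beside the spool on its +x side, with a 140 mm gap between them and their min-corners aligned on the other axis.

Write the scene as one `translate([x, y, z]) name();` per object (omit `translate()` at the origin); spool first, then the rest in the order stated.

spool();
translate([398, 0, 0]) table();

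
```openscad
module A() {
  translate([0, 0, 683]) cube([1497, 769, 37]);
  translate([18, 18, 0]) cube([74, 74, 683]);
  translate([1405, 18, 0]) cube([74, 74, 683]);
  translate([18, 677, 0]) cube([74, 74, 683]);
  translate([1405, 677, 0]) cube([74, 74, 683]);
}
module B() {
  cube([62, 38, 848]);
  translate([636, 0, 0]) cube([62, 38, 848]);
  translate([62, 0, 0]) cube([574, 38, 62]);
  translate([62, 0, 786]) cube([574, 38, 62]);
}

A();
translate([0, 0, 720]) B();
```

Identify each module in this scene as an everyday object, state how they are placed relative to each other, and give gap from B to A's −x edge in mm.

The picture frame's min-x is at 0; the table's min-x is 0; gap = 0 mm.

A is a table. B is a picture frame. The picture frame is on top of the table. The gap from the picture frame to the table's −x edge is 0 mm.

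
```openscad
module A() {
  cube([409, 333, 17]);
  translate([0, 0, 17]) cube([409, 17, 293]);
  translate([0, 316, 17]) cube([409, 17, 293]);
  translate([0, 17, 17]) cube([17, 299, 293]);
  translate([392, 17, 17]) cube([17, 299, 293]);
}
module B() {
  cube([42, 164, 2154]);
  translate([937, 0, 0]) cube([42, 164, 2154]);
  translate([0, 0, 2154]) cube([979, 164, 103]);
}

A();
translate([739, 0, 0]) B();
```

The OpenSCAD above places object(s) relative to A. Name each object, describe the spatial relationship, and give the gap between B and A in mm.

A is an open box. B is a door frame. The door frame is on the floor beside the open box on its +x side. The gap between the door frame and the open box is 330 mm.

The door frame's nearest face is 330 mm from the open box's +x face.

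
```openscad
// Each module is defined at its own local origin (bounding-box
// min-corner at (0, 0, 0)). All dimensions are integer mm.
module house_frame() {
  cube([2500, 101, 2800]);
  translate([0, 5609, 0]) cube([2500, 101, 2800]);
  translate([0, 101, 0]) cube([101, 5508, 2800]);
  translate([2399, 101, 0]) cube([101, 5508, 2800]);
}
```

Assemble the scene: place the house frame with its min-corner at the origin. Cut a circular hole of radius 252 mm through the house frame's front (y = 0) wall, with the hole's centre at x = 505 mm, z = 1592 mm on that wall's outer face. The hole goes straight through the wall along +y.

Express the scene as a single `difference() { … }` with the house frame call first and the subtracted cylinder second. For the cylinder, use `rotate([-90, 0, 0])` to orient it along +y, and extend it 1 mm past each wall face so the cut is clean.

difference() {
  house_frame();
  translate([505, -1, 1592]) rotate([-90, 0, 0]) cylinder(h = 103, r = 252);
}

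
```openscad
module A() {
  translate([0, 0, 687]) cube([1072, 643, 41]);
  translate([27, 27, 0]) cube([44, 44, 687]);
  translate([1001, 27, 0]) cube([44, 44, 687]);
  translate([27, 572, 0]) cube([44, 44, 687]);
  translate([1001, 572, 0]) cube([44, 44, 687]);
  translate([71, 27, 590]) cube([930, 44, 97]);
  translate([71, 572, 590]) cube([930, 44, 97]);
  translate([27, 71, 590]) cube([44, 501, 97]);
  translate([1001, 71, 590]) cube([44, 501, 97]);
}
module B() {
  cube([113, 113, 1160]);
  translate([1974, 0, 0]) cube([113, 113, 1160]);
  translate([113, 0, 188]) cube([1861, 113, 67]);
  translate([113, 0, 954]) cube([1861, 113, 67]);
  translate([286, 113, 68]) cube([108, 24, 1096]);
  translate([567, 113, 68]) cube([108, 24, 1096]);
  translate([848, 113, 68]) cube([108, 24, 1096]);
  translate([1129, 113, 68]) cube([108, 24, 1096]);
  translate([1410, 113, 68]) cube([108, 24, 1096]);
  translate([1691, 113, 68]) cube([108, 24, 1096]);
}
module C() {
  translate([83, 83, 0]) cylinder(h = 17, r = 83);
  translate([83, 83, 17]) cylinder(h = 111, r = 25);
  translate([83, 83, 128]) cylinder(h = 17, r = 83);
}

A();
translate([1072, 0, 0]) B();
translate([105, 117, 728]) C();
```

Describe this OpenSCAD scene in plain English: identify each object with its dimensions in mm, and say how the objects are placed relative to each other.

A is a table: top 1072 mm (x) × 643 mm (y), 41 mm thick, upper face at z = 728 mm, on four 44×44 mm square legs, each inset 27 mm from the nearest pair of top edges, running from z = 0 to the bottom of the top. Four apron rails, 44 mm thick and 97 mm tall, run between adjacent legs with their top edges flush with the underside of the top and their outer faces flush with the legs' outer faces.

B is a fence section. Two 113×113 mm posts, 1160 mm tall, stand on the floor with a clear span of 1861 mm between their inner faces. Two horizontal rails of 113×67 mm section span the gap between the posts with their undersides at z = 188 mm and z = 954 mm, flush with the posts' −y face. 6 pickets, each 108 mm wide, 24 mm thick and 1096 mm tall, are fixed to the +y face of the rails with their bottoms at z = 68 mm, evenly spaced across the span with equal gaps (rounded down to the nearest mm) at the −x end and between each pair — any rounding remainder accumulates at the +x end.

C is a spool: two coaxial disc flanges of radius 83 mm and thickness 17 mm, joined by a core cylinder of radius 25 mm and height 111 mm. The lower flange rests on z = 0 and the three cylinders share a vertical axis.

The fence section is against the table's +x side, with their −y faces flush. The spool is on top of the table.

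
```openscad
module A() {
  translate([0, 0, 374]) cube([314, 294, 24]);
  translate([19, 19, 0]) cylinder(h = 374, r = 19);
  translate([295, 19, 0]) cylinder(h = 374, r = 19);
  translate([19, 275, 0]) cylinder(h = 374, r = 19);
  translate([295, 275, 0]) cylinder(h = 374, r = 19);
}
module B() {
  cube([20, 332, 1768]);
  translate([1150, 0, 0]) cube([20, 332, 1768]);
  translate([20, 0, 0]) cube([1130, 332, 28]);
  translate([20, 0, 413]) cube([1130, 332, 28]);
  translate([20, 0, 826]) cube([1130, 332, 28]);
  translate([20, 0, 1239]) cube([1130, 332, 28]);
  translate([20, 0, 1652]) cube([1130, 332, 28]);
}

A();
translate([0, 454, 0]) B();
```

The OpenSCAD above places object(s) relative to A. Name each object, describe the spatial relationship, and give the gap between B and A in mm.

A is a stool. B is a bookshelf. The bookshelf is on the floor beside the stool on its +y side. The gap between the bookshelf and the stool is 160 mm.

The bookshelf's nearest face is 160 mm from the stool's +y face.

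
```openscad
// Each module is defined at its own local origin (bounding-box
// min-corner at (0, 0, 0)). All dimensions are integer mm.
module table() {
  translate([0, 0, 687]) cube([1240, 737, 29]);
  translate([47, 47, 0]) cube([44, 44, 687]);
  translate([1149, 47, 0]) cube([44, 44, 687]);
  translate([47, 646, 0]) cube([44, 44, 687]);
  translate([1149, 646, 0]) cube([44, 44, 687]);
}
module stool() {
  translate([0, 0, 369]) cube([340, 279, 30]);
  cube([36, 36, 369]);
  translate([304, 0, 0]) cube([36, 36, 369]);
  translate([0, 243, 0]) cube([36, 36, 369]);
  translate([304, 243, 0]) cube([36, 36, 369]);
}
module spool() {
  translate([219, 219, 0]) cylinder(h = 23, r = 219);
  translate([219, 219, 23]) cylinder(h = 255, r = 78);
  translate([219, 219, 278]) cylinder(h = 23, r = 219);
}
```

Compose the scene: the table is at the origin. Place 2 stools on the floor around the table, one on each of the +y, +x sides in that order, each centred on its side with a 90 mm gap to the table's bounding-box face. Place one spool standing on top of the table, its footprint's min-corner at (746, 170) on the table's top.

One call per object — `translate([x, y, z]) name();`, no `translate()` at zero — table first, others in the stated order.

table();
translate([450, 827, 0]) stool();
translate([1330, 229, 0]) stool();
translate([746, 170, 716]) spool();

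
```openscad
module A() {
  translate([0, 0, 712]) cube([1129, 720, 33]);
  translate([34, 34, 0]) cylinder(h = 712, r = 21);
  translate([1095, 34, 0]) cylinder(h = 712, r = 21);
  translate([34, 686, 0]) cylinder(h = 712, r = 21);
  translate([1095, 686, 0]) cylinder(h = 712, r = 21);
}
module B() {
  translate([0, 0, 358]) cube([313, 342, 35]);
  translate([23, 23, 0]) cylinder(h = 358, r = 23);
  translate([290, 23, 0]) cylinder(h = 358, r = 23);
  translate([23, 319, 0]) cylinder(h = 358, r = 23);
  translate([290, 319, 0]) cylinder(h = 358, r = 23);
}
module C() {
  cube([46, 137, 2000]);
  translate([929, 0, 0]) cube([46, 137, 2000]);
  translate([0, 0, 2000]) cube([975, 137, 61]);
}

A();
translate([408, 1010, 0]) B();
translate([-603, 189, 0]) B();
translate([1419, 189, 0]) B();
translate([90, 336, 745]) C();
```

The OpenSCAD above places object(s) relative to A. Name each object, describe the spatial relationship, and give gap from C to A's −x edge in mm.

A is a table. B is a stool. C is a door frame. Three stools sit around the table at the +y, −x, +x sides. The door frame is on top of the table. The gap from the door frame to the table's −x edge is 90 mm.

The door frame's min-x is at 90; the table's min-x is 0; gap = 90 mm.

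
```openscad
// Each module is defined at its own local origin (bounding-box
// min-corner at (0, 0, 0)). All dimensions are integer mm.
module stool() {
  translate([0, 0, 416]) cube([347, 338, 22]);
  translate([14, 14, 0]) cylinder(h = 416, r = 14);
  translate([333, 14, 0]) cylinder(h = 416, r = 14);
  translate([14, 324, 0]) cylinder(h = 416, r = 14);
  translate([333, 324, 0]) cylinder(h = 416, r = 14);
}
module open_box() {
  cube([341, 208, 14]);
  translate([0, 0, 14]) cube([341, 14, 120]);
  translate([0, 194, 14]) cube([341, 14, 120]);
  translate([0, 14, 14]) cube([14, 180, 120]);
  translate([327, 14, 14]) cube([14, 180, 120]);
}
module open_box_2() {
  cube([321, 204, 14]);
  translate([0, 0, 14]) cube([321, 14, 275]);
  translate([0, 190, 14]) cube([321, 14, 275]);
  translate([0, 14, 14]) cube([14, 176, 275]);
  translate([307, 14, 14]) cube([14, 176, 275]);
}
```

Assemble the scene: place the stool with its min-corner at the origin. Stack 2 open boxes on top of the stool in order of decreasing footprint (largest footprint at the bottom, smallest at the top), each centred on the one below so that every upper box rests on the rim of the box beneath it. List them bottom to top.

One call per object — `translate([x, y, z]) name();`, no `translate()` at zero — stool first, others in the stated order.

stool();
translate([3, 65, 438]) open_box();
translate([13, 67, 572]) open_box_2();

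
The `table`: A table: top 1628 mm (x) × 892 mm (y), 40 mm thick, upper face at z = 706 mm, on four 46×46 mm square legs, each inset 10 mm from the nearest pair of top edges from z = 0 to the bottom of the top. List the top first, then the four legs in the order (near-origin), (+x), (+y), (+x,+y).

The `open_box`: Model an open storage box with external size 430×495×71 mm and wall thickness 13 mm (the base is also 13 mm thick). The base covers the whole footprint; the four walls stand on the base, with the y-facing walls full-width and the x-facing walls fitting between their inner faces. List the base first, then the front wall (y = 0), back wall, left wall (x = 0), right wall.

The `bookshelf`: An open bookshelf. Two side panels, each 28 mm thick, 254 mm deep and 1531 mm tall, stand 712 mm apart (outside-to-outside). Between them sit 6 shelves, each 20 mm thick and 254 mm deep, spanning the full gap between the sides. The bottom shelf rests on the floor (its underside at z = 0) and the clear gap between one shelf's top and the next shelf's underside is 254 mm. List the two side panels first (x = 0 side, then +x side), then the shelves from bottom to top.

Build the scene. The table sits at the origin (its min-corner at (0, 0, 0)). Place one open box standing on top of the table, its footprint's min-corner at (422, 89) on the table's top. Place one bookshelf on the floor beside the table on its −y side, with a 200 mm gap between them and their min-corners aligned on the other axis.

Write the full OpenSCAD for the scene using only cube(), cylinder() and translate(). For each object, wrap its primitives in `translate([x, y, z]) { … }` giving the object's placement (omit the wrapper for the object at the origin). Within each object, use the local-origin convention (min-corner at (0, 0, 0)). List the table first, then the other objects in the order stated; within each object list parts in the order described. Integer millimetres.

translate([0, 0, 666]) cube([1628, 892, 40]);
translate([10, 10, 0]) cube([46, 46, 666]);
translate([1572, 10, 0]) cube([46, 46, 666]);
translate([10, 836, 0]) cube([46, 46, 666]);
translate([1572, 836, 0]) cube([46, 46, 666]);
translate([422, 89, 706]) {
  cube([430, 495, 13]);
  translate([0, 0, 13]) cube([430, 13, 58]);
  translate([0, 482, 13]) cube([430, 13, 58]);
  translate([0, 13, 13]) cube([13, 469, 58]);
  translate([417, 13, 13]) cube([13, 469, 58]);
}
translate([0, -454, 0]) {
  cube([28, 254, 1531]);
  translate([684, 0, 0]) cube([28, 254, 1531]);
  translate([28, 0, 0]) cube([656, 254, 20]);
  translate([28, 0, 274]) cube([656, 254, 20]);
  translate([28, 0, 548]) cube([656, 254, 20]);
  translate([28, 0, 822]) cube([656, 254, 20]);
  translate([28, 0, 1096]) cube([656, 254, 20]);
  translate([28, 0, 1370]) cube([656, 254, 20]);
}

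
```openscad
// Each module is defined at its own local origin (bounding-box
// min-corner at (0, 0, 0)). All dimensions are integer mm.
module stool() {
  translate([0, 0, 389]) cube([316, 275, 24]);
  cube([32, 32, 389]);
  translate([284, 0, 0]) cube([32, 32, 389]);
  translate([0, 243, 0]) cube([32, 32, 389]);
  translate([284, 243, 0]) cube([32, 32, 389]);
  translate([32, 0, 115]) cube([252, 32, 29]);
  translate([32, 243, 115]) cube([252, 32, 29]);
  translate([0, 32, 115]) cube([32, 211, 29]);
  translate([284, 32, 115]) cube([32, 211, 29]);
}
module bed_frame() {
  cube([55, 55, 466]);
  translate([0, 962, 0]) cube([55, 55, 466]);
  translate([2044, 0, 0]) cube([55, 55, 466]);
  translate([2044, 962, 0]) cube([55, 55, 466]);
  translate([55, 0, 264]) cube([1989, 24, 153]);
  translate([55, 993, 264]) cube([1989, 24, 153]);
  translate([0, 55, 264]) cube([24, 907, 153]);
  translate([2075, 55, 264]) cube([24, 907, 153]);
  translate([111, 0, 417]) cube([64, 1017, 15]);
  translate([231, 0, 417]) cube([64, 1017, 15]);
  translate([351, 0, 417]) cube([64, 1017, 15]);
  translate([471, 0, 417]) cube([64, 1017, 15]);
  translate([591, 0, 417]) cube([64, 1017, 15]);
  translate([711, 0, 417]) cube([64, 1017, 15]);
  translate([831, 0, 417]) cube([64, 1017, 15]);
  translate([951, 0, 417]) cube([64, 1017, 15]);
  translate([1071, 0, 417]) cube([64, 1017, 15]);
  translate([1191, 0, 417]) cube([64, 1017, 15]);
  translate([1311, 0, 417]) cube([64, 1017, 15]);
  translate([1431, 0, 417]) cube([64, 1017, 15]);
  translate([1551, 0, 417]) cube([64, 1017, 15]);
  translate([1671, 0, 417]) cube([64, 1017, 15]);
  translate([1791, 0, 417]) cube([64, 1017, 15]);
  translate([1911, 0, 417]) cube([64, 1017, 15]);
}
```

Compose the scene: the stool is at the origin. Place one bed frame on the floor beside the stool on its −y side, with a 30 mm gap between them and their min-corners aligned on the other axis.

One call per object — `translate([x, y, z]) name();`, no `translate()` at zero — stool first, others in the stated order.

stool();
translate([0, -1047, 0]) bed_frame();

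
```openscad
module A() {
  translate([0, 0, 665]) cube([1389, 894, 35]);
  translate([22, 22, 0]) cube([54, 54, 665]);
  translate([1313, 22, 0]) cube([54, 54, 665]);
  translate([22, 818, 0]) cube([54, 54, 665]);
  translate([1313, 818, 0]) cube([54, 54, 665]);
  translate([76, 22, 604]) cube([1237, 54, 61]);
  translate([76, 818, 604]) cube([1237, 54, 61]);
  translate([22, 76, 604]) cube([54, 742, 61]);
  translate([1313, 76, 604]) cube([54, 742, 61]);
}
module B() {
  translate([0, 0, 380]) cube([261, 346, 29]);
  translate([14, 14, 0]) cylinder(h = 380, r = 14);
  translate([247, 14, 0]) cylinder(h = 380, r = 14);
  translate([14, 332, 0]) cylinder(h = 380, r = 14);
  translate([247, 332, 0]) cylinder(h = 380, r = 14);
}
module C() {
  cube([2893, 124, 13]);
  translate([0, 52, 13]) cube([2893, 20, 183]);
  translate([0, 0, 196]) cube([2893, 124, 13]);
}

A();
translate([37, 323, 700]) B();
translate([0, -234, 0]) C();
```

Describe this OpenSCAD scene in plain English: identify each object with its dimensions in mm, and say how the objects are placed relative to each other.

A is a table: top 1389 mm (x) × 894 mm (y), 35 mm thick, upper face at z = 700 mm, on four 54×54 mm square legs, each inset 22 mm from the nearest pair of top edges, running from z = 0 to the bottom of the top. Four apron rails, 54 mm thick and 61 mm tall, run between adjacent legs with their top edges flush with the underside of the top and their outer faces flush with the legs' outer faces.

B is a simple wooden stool: a rectangular seat 261 mm (x) by 346 mm (y), 29 mm thick, top face at z = 409 mm, on four round legs, each 28 mm in diameter. The legs rest on z = 0, each leg's axis is inset half a diameter from the nearest pair of seat edges (so the leg's bounding box is flush with the corner).

C is an I-beam lying along x, 2893 mm long. Overall section height 209 mm. Two flanges 124 mm wide (y) and 13 mm thick, one on the floor and one at the top; a web 20 mm thick runs between them, centred on the flange width.

The stool is on top of the table. The I-beam is on the floor beside the table on its −y side.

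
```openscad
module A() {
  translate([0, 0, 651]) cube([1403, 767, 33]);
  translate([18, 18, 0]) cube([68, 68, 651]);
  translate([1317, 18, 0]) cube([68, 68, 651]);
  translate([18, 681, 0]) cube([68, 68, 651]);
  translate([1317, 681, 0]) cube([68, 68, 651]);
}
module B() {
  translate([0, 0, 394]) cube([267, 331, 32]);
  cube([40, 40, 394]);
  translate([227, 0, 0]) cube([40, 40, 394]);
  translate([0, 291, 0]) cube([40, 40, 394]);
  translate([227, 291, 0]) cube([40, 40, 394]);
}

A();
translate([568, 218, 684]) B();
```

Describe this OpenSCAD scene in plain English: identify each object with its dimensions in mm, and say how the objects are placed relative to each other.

A is a table: top 1403 mm (x) × 767 mm (y), 33 mm thick, upper face at z = 684 mm, on four 68×68 mm square legs, each inset 18 mm from the nearest pair of top edges, running from z = 0 to the bottom of the top.

B is a four-legged stool. The seat is a 267×331×32 mm slab whose top surface is at z = 426 mm; four square legs, each 40×40 mm in cross-section, run from the floor (z = 0) to the underside of the seat, each flush with a corner of the seat.

The stool is on top of the table, centred.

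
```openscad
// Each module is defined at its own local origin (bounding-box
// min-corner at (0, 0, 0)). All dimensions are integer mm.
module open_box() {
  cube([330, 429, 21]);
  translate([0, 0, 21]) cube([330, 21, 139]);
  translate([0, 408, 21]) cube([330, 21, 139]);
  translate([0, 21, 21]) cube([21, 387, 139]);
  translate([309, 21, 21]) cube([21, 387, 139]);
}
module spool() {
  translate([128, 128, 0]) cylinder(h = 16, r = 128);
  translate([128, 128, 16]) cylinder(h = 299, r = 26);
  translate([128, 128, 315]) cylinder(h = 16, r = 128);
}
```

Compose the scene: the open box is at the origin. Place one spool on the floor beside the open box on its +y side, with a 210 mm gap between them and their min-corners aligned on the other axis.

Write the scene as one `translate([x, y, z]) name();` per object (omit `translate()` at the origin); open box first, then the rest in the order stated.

open_box();
translate([0, 639, 0]) spool();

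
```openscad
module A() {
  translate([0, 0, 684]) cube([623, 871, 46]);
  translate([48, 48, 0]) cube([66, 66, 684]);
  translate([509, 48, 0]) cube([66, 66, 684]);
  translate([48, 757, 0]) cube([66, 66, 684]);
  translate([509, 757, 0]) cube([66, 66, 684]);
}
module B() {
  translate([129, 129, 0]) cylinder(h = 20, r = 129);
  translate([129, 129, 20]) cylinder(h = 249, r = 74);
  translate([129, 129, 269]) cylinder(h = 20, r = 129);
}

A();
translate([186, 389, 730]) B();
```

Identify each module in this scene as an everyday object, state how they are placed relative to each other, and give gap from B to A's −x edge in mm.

The spool's min-x is at 186; the table's min-x is 0; gap = 186 mm.

A is a table. B is a spool. The spool is on top of the table. The gap from the spool to the table's −x edge is 186 mm.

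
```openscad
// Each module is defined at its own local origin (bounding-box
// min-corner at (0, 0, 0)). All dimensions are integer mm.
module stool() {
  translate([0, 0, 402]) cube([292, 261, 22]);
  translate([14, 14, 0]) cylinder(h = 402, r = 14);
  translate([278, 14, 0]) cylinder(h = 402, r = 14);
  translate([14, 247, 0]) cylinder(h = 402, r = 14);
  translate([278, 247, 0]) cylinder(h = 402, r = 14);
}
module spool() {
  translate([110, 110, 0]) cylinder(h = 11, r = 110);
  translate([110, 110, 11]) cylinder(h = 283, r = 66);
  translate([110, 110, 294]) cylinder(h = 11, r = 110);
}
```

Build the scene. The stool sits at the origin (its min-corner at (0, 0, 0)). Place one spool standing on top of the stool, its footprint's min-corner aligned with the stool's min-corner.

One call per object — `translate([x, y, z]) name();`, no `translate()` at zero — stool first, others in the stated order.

stool();
translate([0, 0, 424]) spool();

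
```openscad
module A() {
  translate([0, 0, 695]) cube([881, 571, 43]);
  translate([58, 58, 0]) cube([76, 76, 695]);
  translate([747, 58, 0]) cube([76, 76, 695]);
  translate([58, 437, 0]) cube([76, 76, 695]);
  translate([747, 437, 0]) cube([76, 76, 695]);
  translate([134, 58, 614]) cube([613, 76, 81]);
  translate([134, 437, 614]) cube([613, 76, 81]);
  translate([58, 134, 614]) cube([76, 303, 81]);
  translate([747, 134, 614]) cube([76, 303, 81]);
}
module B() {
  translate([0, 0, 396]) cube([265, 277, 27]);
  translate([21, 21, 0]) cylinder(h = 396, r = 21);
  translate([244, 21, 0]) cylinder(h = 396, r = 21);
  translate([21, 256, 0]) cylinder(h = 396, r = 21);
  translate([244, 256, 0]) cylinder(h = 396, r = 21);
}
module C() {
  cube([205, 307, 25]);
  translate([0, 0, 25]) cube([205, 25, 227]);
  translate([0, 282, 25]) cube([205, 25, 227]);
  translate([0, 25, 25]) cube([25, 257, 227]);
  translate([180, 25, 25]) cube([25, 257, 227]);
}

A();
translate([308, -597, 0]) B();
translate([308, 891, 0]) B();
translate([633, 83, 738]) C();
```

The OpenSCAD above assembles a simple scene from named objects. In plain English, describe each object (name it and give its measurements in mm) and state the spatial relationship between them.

A is a rectangular dining table. The top is 881×571×43 mm with its upper surface at z = 738 mm. It stands on four 76×76 mm square legs, each inset 58 mm from the nearest pair of top edges, running from the floor to the underside of the top. Four apron rails, 76 mm thick and 81 mm tall, run between adjacent legs with their top edges flush with the underside of the top and their outer faces flush with the legs' outer faces.

B is a simple wooden stool: a rectangular seat 265 mm (x) by 277 mm (y), 27 mm thick, top face at z = 423 mm, on four round legs, each 42 mm in diameter. The legs rest on z = 0, each leg's axis is inset half a diameter from the nearest pair of seat edges (so the leg's bounding box is flush with the corner).

C is an open-topped rectangular box: outside dimensions 205×307×252 mm, with a uniform wall and base thickness of 25 mm. The base is a full 205×307 slab on the floor; four walls sit on top of the base. The front and back walls (the −y and +y sides) span the full width; the two side walls fit between them.

Two stools sit around the table at the −y, +y sides. The open box is on top of the table.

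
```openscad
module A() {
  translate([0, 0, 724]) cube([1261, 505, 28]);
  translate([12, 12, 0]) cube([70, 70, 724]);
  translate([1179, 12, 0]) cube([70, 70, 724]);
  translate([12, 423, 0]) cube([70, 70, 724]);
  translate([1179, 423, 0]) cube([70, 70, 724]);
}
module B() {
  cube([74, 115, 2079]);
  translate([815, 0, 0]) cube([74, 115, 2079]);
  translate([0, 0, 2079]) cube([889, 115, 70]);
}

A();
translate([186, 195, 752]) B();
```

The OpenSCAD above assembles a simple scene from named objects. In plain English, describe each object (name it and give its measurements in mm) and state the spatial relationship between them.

A is a table with a 1261×505 mm rectangular top, 28 mm thick, top surface at z = 752 mm, supported by four 70×70 mm square legs, each inset 12 mm from the nearest pair of top edges, running from the floor.

B is a rectangular door frame: two vertical jambs of 74×115 mm section, 2079 mm tall, with a clear opening 741 mm wide between their inner faces. A header 70 mm tall and 115 mm deep lies on top of the jambs and spans the full outside width.

The door frame is on top of the table, centred.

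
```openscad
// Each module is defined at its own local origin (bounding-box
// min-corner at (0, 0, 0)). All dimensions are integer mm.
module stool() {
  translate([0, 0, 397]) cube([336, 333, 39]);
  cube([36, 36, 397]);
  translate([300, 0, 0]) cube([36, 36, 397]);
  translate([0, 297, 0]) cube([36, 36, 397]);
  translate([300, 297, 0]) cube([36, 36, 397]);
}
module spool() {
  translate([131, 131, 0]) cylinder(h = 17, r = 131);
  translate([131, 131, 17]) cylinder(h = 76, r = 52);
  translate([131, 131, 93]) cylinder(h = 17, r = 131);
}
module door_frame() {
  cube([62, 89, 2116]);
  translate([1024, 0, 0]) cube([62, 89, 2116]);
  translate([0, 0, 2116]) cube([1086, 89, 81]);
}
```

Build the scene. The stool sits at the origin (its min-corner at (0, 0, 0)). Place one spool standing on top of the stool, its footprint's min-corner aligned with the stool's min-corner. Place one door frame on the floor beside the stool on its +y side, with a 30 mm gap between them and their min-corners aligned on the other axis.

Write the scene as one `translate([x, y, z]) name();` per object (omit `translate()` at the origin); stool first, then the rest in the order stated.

stool();
translate([0, 0, 436]) spool();
translate([0, 363, 0]) door_frame();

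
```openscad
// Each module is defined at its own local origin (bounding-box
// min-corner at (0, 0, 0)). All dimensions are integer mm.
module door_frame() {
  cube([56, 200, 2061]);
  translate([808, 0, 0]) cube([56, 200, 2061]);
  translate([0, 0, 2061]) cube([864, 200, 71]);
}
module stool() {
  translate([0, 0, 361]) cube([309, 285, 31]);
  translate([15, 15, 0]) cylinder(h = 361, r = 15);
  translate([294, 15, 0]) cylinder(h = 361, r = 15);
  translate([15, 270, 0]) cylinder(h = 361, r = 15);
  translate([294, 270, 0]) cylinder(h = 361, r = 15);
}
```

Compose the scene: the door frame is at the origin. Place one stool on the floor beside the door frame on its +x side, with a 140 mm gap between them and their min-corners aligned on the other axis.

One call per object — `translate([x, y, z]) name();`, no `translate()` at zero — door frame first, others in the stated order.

door_frame();
translate([1004, 0, 0]) stool();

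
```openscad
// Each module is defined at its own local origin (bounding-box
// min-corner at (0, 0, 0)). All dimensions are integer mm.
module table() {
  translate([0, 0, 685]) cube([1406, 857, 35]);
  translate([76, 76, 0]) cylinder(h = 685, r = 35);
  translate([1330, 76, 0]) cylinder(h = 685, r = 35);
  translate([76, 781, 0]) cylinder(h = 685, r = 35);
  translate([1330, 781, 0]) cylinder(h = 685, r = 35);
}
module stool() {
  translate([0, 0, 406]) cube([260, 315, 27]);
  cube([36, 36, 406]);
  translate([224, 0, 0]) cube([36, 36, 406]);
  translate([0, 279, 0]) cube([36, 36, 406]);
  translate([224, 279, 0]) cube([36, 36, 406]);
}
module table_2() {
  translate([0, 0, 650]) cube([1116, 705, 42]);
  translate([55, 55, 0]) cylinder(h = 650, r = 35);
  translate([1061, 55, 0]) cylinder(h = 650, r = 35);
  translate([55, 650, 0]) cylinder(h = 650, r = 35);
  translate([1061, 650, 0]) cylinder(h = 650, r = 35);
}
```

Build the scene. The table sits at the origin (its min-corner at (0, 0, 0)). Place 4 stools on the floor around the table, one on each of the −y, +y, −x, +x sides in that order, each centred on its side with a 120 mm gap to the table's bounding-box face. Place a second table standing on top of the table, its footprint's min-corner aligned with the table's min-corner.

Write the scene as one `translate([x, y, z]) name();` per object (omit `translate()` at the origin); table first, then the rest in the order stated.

table();
translate([573, -435, 0]) stool();
translate([573, 977, 0]) stool();
translate([-380, 271, 0]) stool();
translate([1526, 271, 0]) stool();
translate([0, 0, 720]) table_2();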